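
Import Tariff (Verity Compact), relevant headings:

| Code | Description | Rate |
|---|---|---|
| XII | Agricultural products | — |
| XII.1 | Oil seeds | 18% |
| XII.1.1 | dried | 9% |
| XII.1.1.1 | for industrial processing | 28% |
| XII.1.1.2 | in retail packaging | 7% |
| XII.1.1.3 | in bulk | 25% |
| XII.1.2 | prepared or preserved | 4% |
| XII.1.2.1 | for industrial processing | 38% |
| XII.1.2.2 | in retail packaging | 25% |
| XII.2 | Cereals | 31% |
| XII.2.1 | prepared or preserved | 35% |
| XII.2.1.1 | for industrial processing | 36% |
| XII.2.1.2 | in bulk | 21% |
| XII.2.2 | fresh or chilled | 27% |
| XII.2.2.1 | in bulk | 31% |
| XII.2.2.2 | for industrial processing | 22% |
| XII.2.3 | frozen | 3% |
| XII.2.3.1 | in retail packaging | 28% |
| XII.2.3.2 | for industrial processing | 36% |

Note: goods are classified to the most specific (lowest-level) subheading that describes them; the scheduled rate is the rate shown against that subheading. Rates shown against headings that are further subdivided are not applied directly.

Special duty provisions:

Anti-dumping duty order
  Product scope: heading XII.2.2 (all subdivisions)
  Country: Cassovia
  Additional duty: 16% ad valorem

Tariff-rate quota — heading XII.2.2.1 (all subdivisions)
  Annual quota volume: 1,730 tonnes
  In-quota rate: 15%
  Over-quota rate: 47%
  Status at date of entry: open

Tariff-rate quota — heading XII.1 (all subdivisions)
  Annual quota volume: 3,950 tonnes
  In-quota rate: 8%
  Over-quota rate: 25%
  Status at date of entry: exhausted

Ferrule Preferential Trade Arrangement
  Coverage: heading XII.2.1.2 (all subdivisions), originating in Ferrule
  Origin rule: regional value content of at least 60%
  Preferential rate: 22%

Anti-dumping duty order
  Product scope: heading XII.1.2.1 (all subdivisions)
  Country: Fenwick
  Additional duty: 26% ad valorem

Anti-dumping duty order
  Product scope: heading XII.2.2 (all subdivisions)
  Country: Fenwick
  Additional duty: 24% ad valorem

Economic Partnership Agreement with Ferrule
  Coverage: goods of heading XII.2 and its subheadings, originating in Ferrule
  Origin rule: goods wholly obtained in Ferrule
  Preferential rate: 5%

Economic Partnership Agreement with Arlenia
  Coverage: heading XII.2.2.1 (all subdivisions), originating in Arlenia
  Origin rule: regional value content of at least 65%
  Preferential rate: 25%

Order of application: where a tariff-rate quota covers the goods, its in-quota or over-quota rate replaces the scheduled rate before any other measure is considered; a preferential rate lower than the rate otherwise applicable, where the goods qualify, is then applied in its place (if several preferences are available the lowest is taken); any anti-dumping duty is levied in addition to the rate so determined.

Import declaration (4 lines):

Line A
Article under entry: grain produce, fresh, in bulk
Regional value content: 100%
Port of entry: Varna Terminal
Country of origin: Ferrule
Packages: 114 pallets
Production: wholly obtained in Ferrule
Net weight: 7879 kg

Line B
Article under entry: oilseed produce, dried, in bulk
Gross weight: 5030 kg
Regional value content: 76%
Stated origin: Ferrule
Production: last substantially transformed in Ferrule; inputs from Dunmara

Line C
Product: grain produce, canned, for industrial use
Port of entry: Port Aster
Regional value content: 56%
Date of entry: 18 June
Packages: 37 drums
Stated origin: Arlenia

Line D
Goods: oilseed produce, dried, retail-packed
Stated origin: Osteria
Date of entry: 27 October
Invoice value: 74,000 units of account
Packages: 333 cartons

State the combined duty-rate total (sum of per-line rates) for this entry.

Line A: grain → XII.2; fresh → XII.2.2; in bulk → XII.2.2.1. Scheduled 31%. quota on XII.2.2.1 open → in-quota 15%; Ferrule agreement on XII.2.1.2: XII.2.2.1 not covered; Ferrule agreement on XII.2: wholly obtained → 5% available; preferential 5%. → 5%.
Line B: oilseed → XII.1; dried → XII.1.1; in bulk → XII.1.1.3. Scheduled 25%. quota on XII.1 exhausted → over-quota 25%; Ferrule agreement on XII.2.1.2: XII.1.1.3 not covered; Ferrule agreement on XII.2: XII.1.1.3 not covered. → 25%.
Line C: grain → XII.2; canned → XII.2.1; for industrial use → XII.2.1.1. Scheduled 36%. Arlenia agreement on XII.2.2.1: XII.2.1.1 not covered. → 36%.
Line D: oilseed → XII.1; dried → XII.1.1; retail-packed → XII.1.1.2. Scheduled 7%. quota on XII.1 exhausted → over-quota 25%. → 25%.
Sum: 5% + 25% + 36% + 25% = 91%.

91%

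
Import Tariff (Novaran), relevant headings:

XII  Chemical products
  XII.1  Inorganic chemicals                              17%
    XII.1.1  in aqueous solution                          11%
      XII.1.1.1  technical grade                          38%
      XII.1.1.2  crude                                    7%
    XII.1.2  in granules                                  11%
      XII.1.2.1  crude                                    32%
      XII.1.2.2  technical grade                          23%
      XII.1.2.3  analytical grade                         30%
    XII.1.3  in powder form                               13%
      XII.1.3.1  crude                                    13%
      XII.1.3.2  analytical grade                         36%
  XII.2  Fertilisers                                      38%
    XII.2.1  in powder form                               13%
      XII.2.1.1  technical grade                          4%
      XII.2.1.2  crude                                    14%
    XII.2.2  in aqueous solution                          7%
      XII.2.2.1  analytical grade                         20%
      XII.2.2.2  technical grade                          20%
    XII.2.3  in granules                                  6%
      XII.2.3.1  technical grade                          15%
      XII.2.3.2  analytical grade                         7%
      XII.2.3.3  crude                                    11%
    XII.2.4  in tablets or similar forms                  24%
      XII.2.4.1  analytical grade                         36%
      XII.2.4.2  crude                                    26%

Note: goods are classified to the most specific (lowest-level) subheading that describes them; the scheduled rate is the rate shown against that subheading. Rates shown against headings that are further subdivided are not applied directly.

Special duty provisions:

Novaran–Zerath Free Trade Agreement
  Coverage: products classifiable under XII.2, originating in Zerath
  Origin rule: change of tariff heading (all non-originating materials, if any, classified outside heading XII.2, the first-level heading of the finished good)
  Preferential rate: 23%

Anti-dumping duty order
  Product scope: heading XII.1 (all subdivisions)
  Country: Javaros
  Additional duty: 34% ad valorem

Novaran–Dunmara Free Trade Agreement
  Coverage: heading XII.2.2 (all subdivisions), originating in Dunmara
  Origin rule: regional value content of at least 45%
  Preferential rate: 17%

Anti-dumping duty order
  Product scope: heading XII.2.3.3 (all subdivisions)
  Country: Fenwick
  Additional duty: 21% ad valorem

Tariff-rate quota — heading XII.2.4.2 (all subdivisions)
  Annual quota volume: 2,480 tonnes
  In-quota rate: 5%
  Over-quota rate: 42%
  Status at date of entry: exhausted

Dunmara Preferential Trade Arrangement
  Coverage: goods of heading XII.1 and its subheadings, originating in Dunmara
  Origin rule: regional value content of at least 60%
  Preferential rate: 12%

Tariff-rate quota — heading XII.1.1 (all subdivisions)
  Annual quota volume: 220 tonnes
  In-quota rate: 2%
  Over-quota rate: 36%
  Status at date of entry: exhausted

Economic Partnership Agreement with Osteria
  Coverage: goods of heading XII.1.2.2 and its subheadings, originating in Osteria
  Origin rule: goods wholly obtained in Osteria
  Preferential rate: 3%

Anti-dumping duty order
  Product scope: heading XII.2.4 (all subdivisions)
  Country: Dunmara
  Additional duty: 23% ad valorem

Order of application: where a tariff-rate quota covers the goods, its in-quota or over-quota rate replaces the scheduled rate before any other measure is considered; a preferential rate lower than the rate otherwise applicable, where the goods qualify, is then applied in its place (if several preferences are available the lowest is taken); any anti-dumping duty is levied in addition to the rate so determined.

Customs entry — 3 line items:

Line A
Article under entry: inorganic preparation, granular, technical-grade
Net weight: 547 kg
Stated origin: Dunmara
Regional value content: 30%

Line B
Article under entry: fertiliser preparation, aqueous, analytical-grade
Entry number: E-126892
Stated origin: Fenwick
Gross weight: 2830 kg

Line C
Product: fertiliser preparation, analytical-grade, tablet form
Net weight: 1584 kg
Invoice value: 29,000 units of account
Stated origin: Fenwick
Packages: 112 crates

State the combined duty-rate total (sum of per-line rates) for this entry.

Line A: inorganic → XII.1; granular → XII.1.2; technical-grade → XII.1.2.2. Scheduled 23%. Dunmara agreement on XII.2.2: XII.1.2.2 not covered; Dunmara agreement on XII.1: RVC < 60%. → 23%.
Line B: fertiliser → XII.2; aqueous → XII.2.2; analytical-grade → XII.2.2.1. Scheduled 20%. No special measure applies. → 20%.
Line C: fertiliser → XII.2; tablet form → XII.2.4; analytical-grade → XII.2.4.1. Scheduled 36%. No special measure applies. → 36%.
Sum: 23% + 20% + 36% = 79%.

79%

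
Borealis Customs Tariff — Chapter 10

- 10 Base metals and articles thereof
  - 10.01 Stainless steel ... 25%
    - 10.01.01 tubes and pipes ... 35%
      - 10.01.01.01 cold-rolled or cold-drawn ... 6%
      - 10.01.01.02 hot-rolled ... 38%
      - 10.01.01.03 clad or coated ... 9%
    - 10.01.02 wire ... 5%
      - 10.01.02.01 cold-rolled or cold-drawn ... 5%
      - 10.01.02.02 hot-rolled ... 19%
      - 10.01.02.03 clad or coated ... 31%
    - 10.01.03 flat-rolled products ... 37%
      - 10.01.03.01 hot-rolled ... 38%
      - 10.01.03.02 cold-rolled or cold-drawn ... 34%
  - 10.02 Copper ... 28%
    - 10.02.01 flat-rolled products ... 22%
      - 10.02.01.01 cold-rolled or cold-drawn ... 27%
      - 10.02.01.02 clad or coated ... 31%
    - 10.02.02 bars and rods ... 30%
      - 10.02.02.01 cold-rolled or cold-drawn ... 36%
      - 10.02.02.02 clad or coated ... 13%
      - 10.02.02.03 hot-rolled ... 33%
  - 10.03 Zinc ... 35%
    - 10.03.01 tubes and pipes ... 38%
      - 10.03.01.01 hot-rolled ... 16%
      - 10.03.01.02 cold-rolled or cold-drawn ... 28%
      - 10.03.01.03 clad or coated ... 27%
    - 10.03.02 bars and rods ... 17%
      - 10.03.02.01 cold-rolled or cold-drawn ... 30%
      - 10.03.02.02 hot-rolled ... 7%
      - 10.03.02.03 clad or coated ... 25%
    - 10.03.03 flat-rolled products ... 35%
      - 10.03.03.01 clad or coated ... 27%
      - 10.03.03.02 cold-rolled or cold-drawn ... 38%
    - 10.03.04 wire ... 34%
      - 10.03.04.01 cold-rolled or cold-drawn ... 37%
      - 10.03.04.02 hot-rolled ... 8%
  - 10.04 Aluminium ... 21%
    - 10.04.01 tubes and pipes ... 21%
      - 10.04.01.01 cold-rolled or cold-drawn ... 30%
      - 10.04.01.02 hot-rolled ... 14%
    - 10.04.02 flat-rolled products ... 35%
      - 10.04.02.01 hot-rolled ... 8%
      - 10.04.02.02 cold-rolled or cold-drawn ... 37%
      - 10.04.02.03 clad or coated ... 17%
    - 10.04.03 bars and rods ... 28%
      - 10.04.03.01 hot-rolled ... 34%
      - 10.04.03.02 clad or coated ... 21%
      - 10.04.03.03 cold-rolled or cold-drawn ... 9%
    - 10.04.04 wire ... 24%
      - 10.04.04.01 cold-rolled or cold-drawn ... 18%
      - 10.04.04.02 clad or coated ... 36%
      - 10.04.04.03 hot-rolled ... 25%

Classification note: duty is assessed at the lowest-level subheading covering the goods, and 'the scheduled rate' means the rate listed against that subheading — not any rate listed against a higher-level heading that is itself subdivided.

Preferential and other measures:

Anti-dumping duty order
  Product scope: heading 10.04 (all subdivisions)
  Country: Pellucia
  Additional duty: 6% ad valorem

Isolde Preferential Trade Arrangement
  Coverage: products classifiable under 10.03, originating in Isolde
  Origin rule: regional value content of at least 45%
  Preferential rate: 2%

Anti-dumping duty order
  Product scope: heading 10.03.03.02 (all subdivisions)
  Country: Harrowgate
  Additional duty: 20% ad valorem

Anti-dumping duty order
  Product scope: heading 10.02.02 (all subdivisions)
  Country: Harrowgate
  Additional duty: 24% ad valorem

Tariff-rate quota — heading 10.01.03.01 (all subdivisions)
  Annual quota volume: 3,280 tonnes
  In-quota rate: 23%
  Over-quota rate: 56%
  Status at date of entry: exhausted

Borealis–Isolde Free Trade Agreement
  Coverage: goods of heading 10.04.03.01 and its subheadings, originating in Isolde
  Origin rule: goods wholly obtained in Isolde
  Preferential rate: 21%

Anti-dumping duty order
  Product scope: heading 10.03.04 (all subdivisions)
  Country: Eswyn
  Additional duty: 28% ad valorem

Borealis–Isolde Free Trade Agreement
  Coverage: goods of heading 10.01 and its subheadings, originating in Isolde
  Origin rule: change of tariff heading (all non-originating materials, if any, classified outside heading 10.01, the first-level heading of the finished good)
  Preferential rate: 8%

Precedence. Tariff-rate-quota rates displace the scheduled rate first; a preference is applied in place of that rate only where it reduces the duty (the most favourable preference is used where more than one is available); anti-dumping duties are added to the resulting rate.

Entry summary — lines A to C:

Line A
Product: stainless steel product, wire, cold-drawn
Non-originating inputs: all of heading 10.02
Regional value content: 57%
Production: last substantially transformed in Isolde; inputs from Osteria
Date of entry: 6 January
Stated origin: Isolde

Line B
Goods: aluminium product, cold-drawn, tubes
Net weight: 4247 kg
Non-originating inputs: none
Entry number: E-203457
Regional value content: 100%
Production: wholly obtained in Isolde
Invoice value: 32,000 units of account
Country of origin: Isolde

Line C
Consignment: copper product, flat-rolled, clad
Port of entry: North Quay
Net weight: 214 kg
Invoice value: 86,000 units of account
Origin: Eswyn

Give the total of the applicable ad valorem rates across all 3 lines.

66%

Line A: stainless steel → 10.01; wire → 10.01.02; cold-drawn → 10.01.02.01. Scheduled 5%. Isolde agreement on 10.03: 10.01.02.01 not covered; Isolde agreement on 10.04.03.01: 10.01.02.01 not covered; Isolde agreement on 10.01: CTH met → 8% available; preference 8% not lower than 5% → no reduction. → 5%.
Line B: aluminium → 10.04; tubes → 10.04.01; cold-drawn → 10.04.01.01. Scheduled 30%. Isolde agreement on 10.03: 10.04.01.01 not covered; Isolde agreement on 10.04.03.01: 10.04.01.01 not covered; Isolde agreement on 10.01: 10.04.01.01 not covered. → 30%.
Line C: copper → 10.02; flat-rolled → 10.02.01; clad → 10.02.01.02. Scheduled 31%. No special measure applies. → 31%.
Sum: 5% + 30% + 31% = 66%.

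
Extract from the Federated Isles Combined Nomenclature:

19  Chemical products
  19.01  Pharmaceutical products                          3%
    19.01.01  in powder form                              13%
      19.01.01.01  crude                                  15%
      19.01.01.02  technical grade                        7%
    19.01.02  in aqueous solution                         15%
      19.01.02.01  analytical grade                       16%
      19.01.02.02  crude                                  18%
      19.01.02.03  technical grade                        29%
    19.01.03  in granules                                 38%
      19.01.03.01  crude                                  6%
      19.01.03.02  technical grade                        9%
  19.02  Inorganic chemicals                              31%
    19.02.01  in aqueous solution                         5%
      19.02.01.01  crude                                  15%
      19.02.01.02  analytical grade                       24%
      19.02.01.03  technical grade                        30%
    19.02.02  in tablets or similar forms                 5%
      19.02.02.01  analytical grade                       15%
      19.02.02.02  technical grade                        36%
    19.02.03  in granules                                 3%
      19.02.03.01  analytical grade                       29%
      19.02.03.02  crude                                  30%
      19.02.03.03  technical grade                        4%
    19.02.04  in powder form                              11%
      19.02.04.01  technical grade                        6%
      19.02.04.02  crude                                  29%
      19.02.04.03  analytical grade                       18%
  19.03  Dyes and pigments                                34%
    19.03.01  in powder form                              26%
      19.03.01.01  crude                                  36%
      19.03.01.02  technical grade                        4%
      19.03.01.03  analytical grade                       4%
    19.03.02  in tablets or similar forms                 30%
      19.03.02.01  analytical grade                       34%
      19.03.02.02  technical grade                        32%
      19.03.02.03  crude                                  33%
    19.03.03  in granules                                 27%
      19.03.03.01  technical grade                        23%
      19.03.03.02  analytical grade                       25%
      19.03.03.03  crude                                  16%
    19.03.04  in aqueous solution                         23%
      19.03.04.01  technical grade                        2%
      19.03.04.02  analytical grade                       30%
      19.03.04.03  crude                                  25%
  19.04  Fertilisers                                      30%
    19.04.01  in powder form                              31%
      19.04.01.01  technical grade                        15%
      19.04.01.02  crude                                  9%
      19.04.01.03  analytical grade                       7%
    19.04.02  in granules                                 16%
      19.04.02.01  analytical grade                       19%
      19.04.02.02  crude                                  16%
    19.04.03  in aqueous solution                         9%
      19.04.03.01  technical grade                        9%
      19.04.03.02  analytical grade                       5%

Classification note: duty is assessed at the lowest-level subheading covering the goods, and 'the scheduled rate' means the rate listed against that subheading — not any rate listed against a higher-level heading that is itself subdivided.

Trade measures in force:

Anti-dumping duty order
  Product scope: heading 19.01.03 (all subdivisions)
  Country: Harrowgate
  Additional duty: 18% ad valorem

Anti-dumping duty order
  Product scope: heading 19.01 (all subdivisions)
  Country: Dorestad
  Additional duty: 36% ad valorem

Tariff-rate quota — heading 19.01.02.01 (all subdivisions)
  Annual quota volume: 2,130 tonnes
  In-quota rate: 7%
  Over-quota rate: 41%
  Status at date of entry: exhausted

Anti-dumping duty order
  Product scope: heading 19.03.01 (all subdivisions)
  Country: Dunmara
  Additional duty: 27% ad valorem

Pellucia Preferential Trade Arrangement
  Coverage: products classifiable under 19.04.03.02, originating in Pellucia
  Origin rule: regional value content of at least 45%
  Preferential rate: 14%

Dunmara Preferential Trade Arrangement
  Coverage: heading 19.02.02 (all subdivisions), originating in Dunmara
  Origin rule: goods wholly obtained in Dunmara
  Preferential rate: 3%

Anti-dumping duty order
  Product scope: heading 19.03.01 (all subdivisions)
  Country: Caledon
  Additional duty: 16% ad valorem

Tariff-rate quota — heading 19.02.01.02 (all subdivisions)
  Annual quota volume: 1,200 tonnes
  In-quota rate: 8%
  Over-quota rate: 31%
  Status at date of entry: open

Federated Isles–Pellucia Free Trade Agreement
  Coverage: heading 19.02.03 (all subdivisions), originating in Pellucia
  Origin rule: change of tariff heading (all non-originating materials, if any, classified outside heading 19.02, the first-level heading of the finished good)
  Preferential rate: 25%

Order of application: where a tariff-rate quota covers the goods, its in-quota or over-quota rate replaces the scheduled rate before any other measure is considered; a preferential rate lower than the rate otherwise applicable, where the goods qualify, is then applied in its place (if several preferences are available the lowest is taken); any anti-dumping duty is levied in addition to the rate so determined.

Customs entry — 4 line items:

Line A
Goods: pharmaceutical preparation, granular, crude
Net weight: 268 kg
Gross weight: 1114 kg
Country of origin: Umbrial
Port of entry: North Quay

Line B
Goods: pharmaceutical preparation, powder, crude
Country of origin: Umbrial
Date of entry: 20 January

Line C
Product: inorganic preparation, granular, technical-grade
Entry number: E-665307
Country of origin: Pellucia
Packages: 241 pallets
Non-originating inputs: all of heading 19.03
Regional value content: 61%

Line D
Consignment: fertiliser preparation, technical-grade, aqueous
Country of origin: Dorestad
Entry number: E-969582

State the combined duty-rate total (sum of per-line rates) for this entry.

34%

Line A: pharmaceutical → 19.01; granular → 19.01.03; crude → 19.01.03.01. Scheduled 6%. No special measure applies. → 6%.
Line B: pharmaceutical → 19.01; powder → 19.01.01; crude → 19.01.01.01. Scheduled 15%. No special measure applies. → 15%.
Line C: inorganic → 19.02; granular → 19.02.03; technical-grade → 19.02.03.03. Scheduled 4%. Pellucia agreement on 19.04.03.02: 19.02.03.03 not covered; Pellucia agreement on 19.02.03: CTH met → 25% available; preference 25% not lower than 4% → no reduction. → 4%.
Line D: fertiliser → 19.04; aqueous → 19.04.03; technical-grade → 19.04.03.01. Scheduled 9%. No special measure applies. → 9%.
Sum: 6% + 15% + 4% + 9% = 34%.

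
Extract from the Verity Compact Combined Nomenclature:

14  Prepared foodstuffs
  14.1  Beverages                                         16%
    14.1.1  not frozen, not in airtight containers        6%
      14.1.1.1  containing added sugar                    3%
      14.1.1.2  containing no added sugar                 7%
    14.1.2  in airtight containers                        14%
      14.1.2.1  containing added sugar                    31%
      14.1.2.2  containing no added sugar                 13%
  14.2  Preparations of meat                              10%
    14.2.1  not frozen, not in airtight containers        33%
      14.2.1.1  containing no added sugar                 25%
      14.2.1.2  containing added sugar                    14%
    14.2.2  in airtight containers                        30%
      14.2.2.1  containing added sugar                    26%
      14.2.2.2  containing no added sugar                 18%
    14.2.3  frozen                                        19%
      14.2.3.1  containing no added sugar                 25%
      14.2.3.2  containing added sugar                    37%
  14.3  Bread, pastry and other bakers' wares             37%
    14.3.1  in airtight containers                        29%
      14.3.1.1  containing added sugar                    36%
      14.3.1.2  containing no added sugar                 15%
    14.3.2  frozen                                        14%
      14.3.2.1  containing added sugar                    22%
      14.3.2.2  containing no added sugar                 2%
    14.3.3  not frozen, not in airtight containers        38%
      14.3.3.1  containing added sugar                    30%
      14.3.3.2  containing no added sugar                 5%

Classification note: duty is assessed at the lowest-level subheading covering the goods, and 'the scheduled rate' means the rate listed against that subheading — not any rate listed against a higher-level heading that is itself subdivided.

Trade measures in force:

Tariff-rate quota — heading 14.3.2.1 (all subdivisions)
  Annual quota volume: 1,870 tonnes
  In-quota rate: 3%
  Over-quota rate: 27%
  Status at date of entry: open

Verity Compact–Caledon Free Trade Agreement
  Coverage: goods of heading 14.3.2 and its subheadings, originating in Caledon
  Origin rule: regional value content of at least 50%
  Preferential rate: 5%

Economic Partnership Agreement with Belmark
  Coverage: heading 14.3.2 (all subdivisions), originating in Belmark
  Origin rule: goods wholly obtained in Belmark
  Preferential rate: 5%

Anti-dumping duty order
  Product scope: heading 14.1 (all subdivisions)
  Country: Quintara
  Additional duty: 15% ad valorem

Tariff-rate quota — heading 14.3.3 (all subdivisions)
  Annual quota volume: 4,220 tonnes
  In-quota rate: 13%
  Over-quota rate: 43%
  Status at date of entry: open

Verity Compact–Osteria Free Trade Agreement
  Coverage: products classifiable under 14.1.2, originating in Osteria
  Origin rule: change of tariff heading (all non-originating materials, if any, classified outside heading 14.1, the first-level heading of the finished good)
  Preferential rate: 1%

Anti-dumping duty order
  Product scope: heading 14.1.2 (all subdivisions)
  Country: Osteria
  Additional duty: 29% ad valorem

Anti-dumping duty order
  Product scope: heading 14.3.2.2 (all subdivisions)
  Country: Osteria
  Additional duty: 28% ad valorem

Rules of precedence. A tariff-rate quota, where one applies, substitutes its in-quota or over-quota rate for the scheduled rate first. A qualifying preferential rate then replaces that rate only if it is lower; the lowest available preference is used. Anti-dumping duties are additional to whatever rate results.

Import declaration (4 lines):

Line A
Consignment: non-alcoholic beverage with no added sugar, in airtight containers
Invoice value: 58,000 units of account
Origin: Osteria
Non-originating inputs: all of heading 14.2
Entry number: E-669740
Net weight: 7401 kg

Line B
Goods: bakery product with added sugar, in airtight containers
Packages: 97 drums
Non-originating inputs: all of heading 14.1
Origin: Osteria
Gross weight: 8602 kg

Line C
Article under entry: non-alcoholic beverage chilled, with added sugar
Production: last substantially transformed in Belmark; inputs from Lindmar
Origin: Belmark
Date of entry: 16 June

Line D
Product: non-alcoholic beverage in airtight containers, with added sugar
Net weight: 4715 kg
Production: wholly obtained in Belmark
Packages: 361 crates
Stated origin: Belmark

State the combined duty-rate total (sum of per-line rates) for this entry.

100%

Line A: non-alcoholic beverage → 14.1; in airtight containers → 14.1.2; with no added sugar → 14.1.2.2. Scheduled 13%. Osteria agreement on 14.1.2: CTH met → 1% available; preferential 1%; anti-dumping (Osteria, 14.1.2): +29%; total 1% + 29% = 30%. → 30%.
Line B: bakery product → 14.3; in airtight containers → 14.3.1; with added sugar → 14.3.1.1. Scheduled 36%. Osteria agreement on 14.1.2: 14.3.1.1 not covered. → 36%.
Line C: non-alcoholic beverage → 14.1; chilled → 14.1.1; with added sugar → 14.1.1.1. Scheduled 3%. Belmark agreement on 14.3.2: 14.1.1.1 not covered. → 3%.
Line D: non-alcoholic beverage → 14.1; in airtight containers → 14.1.2; with added sugar → 14.1.2.1. Scheduled 31%. Belmark agreement on 14.3.2: 14.1.2.1 not covered. → 31%.
Sum: 30% + 36% + 3% + 31% = 100%.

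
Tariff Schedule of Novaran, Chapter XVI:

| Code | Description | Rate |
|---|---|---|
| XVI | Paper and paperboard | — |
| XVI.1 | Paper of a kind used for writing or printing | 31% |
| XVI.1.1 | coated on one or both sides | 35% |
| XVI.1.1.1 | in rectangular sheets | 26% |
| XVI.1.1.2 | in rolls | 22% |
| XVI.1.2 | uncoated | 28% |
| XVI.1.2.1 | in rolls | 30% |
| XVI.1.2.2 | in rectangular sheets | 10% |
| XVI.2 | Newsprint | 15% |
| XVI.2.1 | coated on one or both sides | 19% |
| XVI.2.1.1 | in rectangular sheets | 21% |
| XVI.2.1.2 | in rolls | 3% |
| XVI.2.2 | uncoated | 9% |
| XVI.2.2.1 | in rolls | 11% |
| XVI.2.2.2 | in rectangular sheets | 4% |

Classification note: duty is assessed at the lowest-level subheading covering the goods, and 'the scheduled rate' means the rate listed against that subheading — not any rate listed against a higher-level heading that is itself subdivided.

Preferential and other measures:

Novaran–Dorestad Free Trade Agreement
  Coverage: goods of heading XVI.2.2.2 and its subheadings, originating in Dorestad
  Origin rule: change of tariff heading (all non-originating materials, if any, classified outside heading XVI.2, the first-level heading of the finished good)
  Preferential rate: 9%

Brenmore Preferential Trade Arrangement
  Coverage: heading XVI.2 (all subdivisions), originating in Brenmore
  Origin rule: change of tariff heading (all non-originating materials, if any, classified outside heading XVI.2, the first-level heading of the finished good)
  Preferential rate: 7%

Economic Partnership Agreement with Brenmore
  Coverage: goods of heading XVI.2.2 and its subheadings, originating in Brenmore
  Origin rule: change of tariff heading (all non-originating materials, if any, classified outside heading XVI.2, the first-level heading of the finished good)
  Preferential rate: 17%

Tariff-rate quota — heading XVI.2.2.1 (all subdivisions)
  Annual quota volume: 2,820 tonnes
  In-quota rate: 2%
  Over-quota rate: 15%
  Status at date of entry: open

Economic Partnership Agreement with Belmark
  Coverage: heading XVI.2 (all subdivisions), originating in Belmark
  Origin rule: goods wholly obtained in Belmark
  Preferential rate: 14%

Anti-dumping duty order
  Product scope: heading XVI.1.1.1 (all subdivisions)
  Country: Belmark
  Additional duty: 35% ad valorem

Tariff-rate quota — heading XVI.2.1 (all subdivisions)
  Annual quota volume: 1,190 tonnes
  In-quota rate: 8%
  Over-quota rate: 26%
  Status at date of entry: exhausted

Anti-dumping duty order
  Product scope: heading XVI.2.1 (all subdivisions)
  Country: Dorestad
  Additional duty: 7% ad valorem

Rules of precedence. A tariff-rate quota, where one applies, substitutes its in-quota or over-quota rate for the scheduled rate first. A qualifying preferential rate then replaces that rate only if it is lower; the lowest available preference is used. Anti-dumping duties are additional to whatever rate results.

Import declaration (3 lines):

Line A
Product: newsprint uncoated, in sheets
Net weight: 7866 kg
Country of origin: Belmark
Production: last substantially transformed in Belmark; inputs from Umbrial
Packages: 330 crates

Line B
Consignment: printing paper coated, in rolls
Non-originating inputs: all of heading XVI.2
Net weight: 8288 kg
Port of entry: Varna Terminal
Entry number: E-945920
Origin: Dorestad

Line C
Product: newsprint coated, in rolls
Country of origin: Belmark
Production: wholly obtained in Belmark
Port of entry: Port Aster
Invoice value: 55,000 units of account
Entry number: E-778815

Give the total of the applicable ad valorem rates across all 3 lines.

40%

Line A: newsprint → XVI.2; uncoated → XVI.2.2; in sheets → XVI.2.2.2. Scheduled 4%. Belmark agreement on XVI.2: not wholly obtained. → 4%.
Line B: printing paper → XVI.1; coated → XVI.1.1; in rolls → XVI.1.1.2. Scheduled 22%. Dorestad agreement on XVI.2.2.2: XVI.1.1.2 not covered. → 22%.
Line C: newsprint → XVI.2; coated → XVI.2.1; in rolls → XVI.2.1.2. Scheduled 3%. quota on XVI.2.1 exhausted → over-quota 26%; Belmark agreement on XVI.2: wholly obtained → 14% available; preferential 14%. → 14%.
Sum: 4% + 22% + 14% = 40%.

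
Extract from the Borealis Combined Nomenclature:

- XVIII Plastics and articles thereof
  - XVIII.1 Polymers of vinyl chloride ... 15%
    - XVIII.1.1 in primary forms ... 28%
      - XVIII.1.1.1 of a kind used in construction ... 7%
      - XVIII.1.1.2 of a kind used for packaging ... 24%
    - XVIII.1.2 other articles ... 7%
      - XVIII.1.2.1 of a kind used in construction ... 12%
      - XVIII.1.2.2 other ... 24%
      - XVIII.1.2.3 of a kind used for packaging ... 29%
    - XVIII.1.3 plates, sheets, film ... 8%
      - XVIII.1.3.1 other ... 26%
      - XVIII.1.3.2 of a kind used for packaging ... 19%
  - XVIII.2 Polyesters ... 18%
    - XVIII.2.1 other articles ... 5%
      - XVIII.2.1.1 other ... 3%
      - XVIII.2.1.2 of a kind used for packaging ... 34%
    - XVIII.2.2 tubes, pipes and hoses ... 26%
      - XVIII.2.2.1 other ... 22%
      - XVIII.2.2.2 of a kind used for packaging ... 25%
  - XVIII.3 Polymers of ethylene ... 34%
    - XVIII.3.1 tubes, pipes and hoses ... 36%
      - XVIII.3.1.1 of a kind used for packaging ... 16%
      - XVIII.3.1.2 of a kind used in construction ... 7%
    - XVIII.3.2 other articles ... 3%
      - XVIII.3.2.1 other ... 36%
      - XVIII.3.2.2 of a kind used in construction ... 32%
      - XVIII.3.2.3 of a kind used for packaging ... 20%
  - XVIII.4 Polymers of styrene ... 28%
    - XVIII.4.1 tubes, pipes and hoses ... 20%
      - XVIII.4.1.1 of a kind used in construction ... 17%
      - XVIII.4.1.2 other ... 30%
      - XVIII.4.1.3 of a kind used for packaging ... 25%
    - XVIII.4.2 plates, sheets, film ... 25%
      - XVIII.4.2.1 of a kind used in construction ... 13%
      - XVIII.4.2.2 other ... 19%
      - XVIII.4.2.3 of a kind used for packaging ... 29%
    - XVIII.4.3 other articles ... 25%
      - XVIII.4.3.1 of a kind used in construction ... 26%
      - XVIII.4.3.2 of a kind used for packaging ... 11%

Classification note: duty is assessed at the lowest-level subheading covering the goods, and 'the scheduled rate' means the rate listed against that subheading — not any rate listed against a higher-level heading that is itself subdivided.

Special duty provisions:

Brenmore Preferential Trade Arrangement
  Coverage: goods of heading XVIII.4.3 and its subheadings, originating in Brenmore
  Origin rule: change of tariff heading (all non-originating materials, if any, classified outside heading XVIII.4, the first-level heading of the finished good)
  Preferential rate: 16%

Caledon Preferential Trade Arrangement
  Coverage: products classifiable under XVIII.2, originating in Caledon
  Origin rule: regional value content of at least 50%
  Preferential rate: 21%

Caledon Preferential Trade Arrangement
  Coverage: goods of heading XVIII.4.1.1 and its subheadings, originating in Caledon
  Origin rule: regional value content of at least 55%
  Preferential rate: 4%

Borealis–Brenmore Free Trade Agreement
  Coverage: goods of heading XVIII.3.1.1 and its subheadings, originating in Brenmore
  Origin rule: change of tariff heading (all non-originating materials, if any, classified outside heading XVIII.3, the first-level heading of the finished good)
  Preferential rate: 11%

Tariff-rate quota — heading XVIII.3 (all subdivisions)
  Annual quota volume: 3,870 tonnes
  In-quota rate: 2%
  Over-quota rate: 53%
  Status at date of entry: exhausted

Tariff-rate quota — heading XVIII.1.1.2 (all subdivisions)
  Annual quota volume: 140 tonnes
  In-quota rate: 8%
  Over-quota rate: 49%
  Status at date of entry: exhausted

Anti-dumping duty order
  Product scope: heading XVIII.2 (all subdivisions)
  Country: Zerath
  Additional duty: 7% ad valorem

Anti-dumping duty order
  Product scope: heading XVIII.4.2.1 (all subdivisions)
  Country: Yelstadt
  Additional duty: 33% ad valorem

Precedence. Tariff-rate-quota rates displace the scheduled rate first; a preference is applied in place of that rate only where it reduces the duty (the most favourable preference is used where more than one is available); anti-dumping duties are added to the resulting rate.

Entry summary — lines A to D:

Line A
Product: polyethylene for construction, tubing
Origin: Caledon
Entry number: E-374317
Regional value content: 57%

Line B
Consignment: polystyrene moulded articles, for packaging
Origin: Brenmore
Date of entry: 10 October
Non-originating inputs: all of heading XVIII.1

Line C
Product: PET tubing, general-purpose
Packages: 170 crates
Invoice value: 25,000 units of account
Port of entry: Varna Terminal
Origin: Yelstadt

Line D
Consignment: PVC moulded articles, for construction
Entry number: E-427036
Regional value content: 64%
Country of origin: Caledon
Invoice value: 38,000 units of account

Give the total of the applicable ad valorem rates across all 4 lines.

98%

Line A: polyethylene → XVIII.3; tubing → XVIII.3.1; for construction → XVIII.3.1.2. Scheduled 7%. quota on XVIII.3 exhausted → over-quota 53%; Caledon agreement on XVIII.2: XVIII.3.1.2 not covered; Caledon agreement on XVIII.4.1.1: XVIII.3.1.2 not covered. → 53%.
Line B: polystyrene → XVIII.4; moulded articles → XVIII.4.3; for packaging → XVIII.4.3.2. Scheduled 11%. Brenmore agreement on XVIII.4.3: CTH met → 16% available; Brenmore agreement on XVIII.3.1.1: XVIII.4.3.2 not covered; preference 16% not lower than 11% → no reduction. → 11%.
Line C: PET → XVIII.2; tubing → XVIII.2.2; general-purpose → XVIII.2.2.1. Scheduled 22%. No special measure applies. → 22%.
Line D: PVC → XVIII.1; moulded articles → XVIII.1.2; for construction → XVIII.1.2.1. Scheduled 12%. Caledon agreement on XVIII.2: XVIII.1.2.1 not covered; Caledon agreement on XVIII.4.1.1: XVIII.1.2.1 not covered. → 12%.
Sum: 53% + 11% + 22% + 12% = 98%.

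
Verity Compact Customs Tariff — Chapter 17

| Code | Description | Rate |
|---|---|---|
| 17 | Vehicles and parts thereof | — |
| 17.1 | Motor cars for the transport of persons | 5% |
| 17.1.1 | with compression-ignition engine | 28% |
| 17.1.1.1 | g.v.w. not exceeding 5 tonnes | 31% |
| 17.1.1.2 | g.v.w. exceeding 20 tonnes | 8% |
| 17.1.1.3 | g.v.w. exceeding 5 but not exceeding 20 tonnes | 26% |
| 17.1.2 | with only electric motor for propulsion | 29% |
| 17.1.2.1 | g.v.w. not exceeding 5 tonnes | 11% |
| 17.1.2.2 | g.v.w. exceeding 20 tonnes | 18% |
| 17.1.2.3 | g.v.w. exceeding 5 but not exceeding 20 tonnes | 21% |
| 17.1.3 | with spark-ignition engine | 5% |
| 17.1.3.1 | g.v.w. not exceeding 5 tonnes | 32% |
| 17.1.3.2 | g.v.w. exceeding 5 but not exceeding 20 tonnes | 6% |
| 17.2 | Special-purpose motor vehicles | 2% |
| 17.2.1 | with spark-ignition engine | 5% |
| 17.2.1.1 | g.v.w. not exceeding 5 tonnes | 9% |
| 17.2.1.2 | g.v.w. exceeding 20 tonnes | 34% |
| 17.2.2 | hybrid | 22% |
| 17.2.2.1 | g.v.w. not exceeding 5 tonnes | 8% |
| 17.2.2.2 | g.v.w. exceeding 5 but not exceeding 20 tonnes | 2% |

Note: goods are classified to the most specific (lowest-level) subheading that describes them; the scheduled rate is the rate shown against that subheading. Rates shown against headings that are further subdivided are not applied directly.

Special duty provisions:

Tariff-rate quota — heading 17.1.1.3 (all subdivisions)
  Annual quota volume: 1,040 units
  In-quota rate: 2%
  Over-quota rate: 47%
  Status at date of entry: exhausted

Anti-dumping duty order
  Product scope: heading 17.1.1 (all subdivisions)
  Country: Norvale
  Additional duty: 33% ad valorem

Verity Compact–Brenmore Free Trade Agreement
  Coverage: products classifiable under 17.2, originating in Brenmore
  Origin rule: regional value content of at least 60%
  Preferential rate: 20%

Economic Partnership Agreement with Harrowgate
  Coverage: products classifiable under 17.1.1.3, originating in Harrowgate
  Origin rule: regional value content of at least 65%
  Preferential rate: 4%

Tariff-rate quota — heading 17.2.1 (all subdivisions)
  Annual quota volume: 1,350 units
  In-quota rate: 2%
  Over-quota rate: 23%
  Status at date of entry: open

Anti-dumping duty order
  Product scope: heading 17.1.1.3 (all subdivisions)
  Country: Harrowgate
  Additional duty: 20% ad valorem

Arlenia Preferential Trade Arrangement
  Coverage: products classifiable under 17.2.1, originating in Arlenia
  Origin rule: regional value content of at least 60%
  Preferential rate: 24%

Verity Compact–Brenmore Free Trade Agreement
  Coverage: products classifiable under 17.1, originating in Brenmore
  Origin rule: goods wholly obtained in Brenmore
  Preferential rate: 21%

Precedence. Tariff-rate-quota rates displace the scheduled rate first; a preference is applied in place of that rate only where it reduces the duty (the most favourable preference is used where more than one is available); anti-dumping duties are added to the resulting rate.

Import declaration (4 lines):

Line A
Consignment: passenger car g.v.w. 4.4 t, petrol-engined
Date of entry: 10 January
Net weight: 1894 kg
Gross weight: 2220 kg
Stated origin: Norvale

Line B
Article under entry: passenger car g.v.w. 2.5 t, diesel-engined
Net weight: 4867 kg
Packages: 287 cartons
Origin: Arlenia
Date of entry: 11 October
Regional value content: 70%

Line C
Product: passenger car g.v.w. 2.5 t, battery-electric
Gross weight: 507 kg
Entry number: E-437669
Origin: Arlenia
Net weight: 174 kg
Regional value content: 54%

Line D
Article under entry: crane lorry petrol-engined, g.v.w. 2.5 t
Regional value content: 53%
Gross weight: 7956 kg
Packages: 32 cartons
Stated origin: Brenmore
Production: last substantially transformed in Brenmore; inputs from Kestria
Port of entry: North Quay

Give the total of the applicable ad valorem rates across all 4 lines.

Line A: passenger car → 17.1; petrol-engined → 17.1.3; g.v.w. 4.4 t → 17.1.3.1. Scheduled 32%. No special measure applies. → 32%.
Line B: passenger car → 17.1; diesel-engined → 17.1.1; g.v.w. 2.5 t → 17.1.1.1. Scheduled 31%. Arlenia agreement on 17.2.1: 17.1.1.1 not covered. → 31%.
Line C: passenger car → 17.1; battery-electric → 17.1.2; g.v.w. 2.5 t → 17.1.2.1. Scheduled 11%. Arlenia agreement on 17.2.1: 17.1.2.1 not covered. → 11%.
Line D: crane lorry → 17.2; petrol-engined → 17.2.1; g.v.w. 2.5 t → 17.2.1.1. Scheduled 9%. quota on 17.2.1 open → in-quota 2%; Brenmore agreement on 17.2: RVC < 60%; Brenmore agreement on 17.1: 17.2.1.1 not covered. → 2%.
Sum: 32% + 31% + 11% + 2% = 76%.

76%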